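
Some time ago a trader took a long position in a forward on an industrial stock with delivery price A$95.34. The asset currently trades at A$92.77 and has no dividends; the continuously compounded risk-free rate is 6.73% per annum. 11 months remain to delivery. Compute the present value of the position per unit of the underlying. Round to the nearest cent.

Current fair forward for the remaining 11 months: F = S·e^(r·T), r = 0.0673
F = 92.77 · e^(0.0673 × 11/12) = 92.77 × 1.063634 = 98.6733
Value of long forward = (F − K)·e^(−rT) = (98.6733 − 95.34) · e^(−0.0673·11/12)
= 3.3333 × 0.940173 = 3.13

A$3.13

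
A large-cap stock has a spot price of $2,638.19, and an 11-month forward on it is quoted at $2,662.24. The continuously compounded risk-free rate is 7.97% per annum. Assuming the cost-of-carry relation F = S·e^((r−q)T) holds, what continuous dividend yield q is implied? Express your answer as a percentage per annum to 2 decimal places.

From F = S·e^((r−q)T): (r − q) = ln(F/S)/T
ln(2662.24/2638.19) = ln(1.009116) = 0.009075
(r − q) = 0.009075 / (11/12) = 0.009900
q = r − ln(F/S)/T = 0.0797 − 0.009900 = 0.069800
q = 6.98%

6.98%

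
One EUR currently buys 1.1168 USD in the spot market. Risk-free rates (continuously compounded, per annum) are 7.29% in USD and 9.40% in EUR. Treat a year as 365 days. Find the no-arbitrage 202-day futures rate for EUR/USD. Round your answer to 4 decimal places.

F = S·e^((r_USD − r_EUR)T) = 1.1168 · e^((0.0729 − 0.0940) × 202/365)
= 1.1168 · e^-0.011677 = 1.1168 × 0.988391
F = 1.1038 USD per EUR

1.1038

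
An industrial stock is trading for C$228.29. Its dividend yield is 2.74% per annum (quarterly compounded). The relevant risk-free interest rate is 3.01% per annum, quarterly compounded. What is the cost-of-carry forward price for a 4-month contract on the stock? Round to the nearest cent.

C$228.49

F = S · (1+r/4)^(4T) / (1+q/4)^(4T)
= 228.29 × 1.010046 / 1.009144 = 228.29 × 1.000894
F = C$228.49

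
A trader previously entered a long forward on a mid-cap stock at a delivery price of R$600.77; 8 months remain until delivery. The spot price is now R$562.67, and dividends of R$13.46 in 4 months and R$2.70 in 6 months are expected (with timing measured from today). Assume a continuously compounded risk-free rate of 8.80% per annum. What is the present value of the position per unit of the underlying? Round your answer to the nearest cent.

-R$19.52

PV(remaining dividends) I = 13.46·e^(−0.0880·4/12) + 2.70·e^(−0.0880·6/12) = 15.6547
Current forward F = (S − I)·e^(rT) = (562.67 − 15.6547)·e^(0.0880·8/12) = 547.0153 × 1.060422 = 580.0671
Value (long) = (F − K)·e^(−rT) = (580.0671 − 600.77) × 0.943021 = -19.5233
Value = -R$19.52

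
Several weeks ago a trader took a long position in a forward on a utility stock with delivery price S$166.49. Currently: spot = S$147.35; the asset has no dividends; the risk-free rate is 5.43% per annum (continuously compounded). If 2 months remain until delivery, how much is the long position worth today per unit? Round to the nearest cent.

-S$17.64

Current fair forward for the remaining 2 months: F = S·e^(r·T), r = 0.0543
F = 147.35 · e^(0.0543 × 2/12) = 147.35 × 1.009091 = 148.6896
Value of long forward = (F − K)·e^(−rT) = (148.6896 − 166.49) · e^(−0.0543·2/12)
= -17.8004 × 0.990991 = -17.64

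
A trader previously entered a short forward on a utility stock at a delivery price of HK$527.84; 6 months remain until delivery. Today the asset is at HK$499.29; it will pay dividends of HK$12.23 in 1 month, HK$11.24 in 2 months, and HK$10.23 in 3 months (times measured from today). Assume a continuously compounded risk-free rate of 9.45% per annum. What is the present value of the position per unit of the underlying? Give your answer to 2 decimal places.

PV(remaining dividends) I = 12.23·e^(−0.0945·1/12) + 11.24·e^(−0.0945·2/12) + 10.23·e^(−0.0945·3/12) = 33.1896
Current forward F = (S − I)·e^(rT) = (499.29 − 33.1896)·e^(0.0945·6/12) = 466.1004 × 1.048384 = 488.6522
Value (long) = (F − K)·e^(−rT) = (488.6522 − 527.84) × 0.953849 = -37.3792
Short position value = −(long value) = HK$37.38

HK$37.38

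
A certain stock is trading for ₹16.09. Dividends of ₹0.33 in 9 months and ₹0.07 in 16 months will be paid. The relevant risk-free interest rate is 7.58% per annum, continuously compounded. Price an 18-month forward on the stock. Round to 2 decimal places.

PV(dividends) I = 0.33·e^(−0.0758·9/12) + 0.07·e^(−0.0758·16/12)
I = 0.3118 + 0.0633 = 0.3751
F = (S − I)·e^(rT) = (16.09 − 0.3751) · e^(0.0758·18/12)
= 15.7149 · e^0.113700 = 15.7149 × 1.120416 = ₹17.61

₹17.61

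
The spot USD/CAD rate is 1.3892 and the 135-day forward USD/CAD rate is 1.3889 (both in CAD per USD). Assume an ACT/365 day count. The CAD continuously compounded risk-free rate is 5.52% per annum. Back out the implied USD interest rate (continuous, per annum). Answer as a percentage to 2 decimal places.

F = S·e^((r_CAD − r_USD)T) ⇒ r_USD = r_CAD − ln(F/S)/T
ln(1.3889/1.3892) = -0.000216; /(135/365) = -0.000584
r_USD = 0.0552 + 0.000584 = 0.055784
r_USD = 5.58%

5.58%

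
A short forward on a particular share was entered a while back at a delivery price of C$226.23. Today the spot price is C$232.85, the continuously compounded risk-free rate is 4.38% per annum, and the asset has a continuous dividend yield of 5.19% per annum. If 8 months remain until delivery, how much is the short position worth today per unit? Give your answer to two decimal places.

-C$5.21

Current fair forward for the remaining 8 months: F = S·e^((r − q)·T), (r − q) = 0.0438 − 0.0519 = -0.0081
F = 232.85 · e^(-0.0081 × 8/12) = 232.85 × 0.994615 = 231.5961
Value of long forward = (F − K)·e^(−rT) = (231.5961 − 226.23) · e^(−0.0438·8/12)
= 5.3661 × 0.971222 = 5.21
Short position value = −(long value) = -C$5.21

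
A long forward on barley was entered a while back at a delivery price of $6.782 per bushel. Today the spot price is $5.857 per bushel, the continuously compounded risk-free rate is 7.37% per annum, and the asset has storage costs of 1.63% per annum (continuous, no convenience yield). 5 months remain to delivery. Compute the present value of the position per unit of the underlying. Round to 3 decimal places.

-$0.680 per bushel

Current fair forward for the remaining 5 months: F = S·e^((r + u)·T), (r + u) = 0.0737 + 0.0163 = 0.0900
F = 5.857 · e^(0.0900 × 5/12) = 5.857 × 1.038212 = 6.0808
Value of long forward = (F − K)·e^(−rT) = (6.0808 − 6.782) · e^(−0.0737·5/12)
= -0.7012 × 0.969758 = -0.680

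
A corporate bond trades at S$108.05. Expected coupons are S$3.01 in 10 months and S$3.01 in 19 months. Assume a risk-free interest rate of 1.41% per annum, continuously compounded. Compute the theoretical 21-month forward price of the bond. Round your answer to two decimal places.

PV(coupons) I = 3.01·e^(−0.0141·10/12) + 3.01·e^(−0.0141·19/12)
I = 2.9748 + 2.9435 = 5.9183
F = (S − I)·e^(rT) = (108.05 − 5.9183) · e^(0.0141·21/12)
= 102.1317 · e^0.024675 = 102.1317 × 1.024982 = S$104.68

S$104.68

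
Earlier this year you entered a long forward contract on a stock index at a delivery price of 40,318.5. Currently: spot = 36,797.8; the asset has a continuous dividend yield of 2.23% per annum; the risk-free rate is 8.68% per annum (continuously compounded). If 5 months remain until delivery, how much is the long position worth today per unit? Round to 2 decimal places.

-2428.90

Current fair forward for the remaining 5 months: F = S·e^((r − q)·T), (r − q) = 0.0868 − 0.0223 = 0.0645
F = 36797.8 · e^(0.0645 × 5/12) = 36797.8 × 1.02723939 = 37800.1496
Value of long forward = (F − K)·e^(−rT) = (37800.1496 − 40318.5) · e^(−0.0868·5/12)
= -2518.3504 × 0.96447953 = -2428.90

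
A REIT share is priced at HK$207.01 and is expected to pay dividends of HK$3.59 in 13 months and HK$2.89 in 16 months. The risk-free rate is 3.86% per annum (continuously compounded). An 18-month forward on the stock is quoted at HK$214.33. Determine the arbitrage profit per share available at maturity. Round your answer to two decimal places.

PV(dividends) I = 3.59·e^(−0.0386·13/12) + 2.89·e^(−0.0386·16/12) = 6.1880
Fair forward F* = (S − I)·e^(rT) = (207.01 − 6.1880)·e^0.057900 = 200.8220 × 1.059609 = 212.7928
Market HK$214.33 > fair 212.7928: forward overpriced → cash-and-carry (borrow at r, buy the stock and collect the dividends, short the forward).
Profit at T = |F_mkt − F*| = |214.33 − 212.7928| = HK$1.54 per share

HK$1.54 per share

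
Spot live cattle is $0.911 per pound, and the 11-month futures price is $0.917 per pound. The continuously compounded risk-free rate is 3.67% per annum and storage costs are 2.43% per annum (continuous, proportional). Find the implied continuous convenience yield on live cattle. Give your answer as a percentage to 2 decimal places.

5.38%

F = S·e^((r+u−y)T) ⇒ (r+u−y) = ln(F/S)/T
ln(0.917/0.911) = 0.006565; /T ⇒ 0.007162
y = r + u − ln(F/S)/T = 0.0367 + 0.0243 − 0.007162 = 0.053838
y = 5.38%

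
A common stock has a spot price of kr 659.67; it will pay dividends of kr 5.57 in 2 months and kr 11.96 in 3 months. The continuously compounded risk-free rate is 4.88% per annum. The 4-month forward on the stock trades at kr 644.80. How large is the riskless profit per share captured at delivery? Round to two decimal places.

PV(dividends) I = 5.57·e^(−0.0488·2/12) + 11.96·e^(−0.0488·3/12) = 17.3399
Fair forward F* = (S − I)·e^(rT) = (659.67 − 17.3399)·e^0.016267 = 642.3301 × 1.016400 = 652.8643
Market kr 644.80 < fair 652.8643: forward underpriced → reverse cash-and-carry (short the stock, invest proceeds at r, pay the dividends, go long the forward).
Profit at T = |F_mkt − F*| = |644.80 − 652.8643| = kr 8.06 per share

kr 8.06 per share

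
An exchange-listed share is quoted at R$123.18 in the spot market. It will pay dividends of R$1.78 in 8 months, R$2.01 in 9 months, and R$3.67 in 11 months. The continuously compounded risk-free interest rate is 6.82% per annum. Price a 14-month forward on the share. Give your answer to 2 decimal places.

PV(dividends) I = 1.78·e^(−0.0682·8/12) + 2.01·e^(−0.0682·9/12) + 3.67·e^(−0.0682·11/12)
I = 1.7009 + 1.9098 + 3.4476 = 7.0583
F = (S − I)·e^(rT) = (123.18 − 7.0583) · e^(0.0682·14/12)
= 116.1217 · e^0.079567 = 116.1217 × 1.082818 = R$125.74

R$125.74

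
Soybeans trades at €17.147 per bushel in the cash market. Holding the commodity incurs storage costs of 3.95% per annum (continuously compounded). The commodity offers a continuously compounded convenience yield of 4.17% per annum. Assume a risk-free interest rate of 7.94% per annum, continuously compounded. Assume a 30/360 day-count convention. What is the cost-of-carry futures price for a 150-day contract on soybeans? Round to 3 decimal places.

Net carry = r + u − y = 0.0794 + 0.0395 − 0.0417 = 0.0772
F = S·e^((r+u−y)T) = 17.147 · e^(0.0772 × 150/360) = 17.147 · e^0.032167
= 17.147 × 1.032690 = €17.708 per bushel

€17.708 per bushel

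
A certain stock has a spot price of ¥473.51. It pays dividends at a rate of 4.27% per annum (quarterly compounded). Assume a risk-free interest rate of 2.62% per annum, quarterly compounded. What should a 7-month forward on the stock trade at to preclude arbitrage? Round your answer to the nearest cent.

F = S · (1+r/4)^(4T) / (1+q/4)^(4T)
= 473.51 × 1.015350 / 1.025086 = 473.51 × 0.990502
F = ¥469.01

¥469.01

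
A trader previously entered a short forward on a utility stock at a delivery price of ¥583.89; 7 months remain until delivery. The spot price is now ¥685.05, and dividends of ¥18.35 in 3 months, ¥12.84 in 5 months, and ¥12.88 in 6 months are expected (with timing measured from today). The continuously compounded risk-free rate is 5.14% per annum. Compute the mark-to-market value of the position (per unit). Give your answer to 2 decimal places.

-¥75.17

PV(remaining dividends) I = 18.35·e^(−0.0514·3/12) + 12.84·e^(−0.0514·5/12) + 12.88·e^(−0.0514·6/12) = 43.2368
Current forward F = (S − I)·e^(rT) = (685.05 − 43.2368)·e^(0.0514·7/12) = 641.8132 × 1.030437 = 661.3481
Value (long) = (F − K)·e^(−rT) = (661.3481 − 583.89) × 0.970462 = 75.1701
Short position value = −(long value) = -¥75.17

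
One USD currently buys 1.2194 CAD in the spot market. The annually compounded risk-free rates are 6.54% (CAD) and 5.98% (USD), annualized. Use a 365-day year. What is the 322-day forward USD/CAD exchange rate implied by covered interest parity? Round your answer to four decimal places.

By covered interest parity, F = S · (1+r_CAD)^T / (1+r_USD)^T
= 1.2194 × 1.057478 / 1.052573 = 1.2194 × 1.004660
F = 1.2251 CAD per USD

1.2251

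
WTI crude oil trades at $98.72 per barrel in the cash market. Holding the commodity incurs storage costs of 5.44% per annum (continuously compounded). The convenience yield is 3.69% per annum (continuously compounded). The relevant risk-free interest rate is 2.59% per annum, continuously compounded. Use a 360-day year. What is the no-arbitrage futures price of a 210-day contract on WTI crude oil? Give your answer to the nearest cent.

Net carry = r + u − y = 0.0259 + 0.0544 − 0.0369 = 0.0434
F = S·e^((r+u−y)T) = 98.72 · e^(0.0434 × 210/360) = 98.72 · e^0.025317
= 98.72 × 1.025640 = $101.25 per barrel

$101.25 per barrel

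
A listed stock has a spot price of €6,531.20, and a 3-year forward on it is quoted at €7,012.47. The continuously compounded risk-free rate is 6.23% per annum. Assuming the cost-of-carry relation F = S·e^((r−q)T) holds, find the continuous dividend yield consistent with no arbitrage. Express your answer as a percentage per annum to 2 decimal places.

3.86%

From F = S·e^((r−q)T): (r − q) = ln(F/S)/T
ln(7012.47/6531.20) = ln(1.073688) = 0.071099
(r − q) = 0.071099 / (3) = 0.023700
q = r − ln(F/S)/T = 0.0623 − 0.023700 = 0.038600
q = 3.86%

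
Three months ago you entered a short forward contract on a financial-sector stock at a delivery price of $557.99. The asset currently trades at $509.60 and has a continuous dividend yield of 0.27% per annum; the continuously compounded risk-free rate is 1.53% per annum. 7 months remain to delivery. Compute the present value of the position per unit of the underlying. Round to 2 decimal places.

Current fair forward for the remaining 7 months: F = S·e^((r − q)·T), (r − q) = 0.0153 − 0.0027 = 0.0126
F = 509.60 · e^(0.0126 × 7/12) = 509.60 × 1.007377 = 513.3593
Value of long forward = (F − K)·e^(−rT) = (513.3593 − 557.99) · e^(−0.0153·7/12)
= -44.6307 × 0.991115 = -44.23
Short position value = −(long value) = $44.23

$44.23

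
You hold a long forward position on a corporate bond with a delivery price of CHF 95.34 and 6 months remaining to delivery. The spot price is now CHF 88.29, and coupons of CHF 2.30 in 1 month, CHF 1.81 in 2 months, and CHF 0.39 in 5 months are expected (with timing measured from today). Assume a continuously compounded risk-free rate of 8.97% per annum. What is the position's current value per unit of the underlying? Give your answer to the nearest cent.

PV(remaining coupons) I = 2.30·e^(−0.0897·1/12) + 1.81·e^(−0.0897·2/12) + 0.39·e^(−0.0897·5/12) = 4.4417
Current forward F = (S − I)·e^(rT) = (88.29 − 4.4417)·e^(0.0897·6/12) = 83.8483 × 1.045871 = 87.6945
Value (long) = (F − K)·e^(−rT) = (87.6945 − 95.34) × 0.956141 = -7.3102
Value = -CHF 7.31

-CHF 7.31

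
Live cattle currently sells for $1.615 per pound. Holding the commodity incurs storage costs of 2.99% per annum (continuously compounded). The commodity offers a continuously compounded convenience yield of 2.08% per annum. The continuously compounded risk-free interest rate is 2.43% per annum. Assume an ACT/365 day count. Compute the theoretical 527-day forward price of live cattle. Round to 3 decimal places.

$1.695 per pound

Net carry = r + u − y = 0.0243 + 0.0299 − 0.0208 = 0.0334
F = S·e^((r+u−y)T) = 1.615 · e^(0.0334 × 527/365) = 1.615 · e^0.048224
= 1.615 × 1.049406 = $1.695 per pound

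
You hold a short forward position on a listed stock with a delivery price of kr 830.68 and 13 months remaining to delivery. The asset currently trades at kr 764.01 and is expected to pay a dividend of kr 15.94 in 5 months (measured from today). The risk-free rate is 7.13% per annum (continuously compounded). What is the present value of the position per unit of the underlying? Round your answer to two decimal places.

kr 20.40

PV(remaining dividends) I = 15.94·e^(−0.0713·5/12) = 15.4734
Current forward F = (S − I)·e^(rT) = (764.01 − 15.4734)·e^(0.0713·13/12) = 748.5366 × 1.080303 = 808.6463
Value (long) = (F − K)·e^(−rT) = (808.6463 − 830.68) × 0.925666 = -20.3958
Short position value = −(long value) = kr 20.40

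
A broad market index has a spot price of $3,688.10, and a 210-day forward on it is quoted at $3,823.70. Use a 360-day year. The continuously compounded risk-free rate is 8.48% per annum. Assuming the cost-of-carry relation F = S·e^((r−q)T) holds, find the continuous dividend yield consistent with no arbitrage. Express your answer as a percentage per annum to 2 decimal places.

From F = S·e^((r−q)T): (r − q) = ln(F/S)/T
ln(3823.70/3688.10) = ln(1.036767) = 0.036107
(r − q) = 0.036107 / (210/360) = 0.061898
q = r − ln(F/S)/T = 0.0848 − 0.061898 = 0.022902
q = 2.29%

2.29%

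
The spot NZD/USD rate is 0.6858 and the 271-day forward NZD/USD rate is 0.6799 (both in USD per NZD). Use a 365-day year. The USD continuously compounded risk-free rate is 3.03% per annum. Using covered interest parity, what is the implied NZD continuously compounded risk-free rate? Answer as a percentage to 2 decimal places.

4.19%

F = S·e^((r_USD − r_NZD)T) ⇒ r_NZD = r_USD − ln(F/S)/T
ln(0.6799/0.6858) = -0.008640; /(271/365) = -0.011637
r_NZD = 0.0303 + 0.011637 = 0.041937
r_NZD = 4.19%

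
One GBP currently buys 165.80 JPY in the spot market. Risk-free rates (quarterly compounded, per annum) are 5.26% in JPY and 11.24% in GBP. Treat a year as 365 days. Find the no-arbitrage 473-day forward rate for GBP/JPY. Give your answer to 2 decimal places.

153.68

By covered interest parity, F = S · (1+r_JPY/4)^(4T) / (1+r_GBP/4)^(4T)
= 165.80 × 1.070065 / 1.154479 = 165.80 × 0.926881
F = 153.68 JPY per GBP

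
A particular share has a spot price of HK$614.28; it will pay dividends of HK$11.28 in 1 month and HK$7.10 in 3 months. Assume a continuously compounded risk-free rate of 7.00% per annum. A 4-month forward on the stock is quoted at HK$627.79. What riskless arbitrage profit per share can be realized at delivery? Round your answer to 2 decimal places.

PV(dividends) I = 11.28·e^(−0.0700·1/12) + 7.10·e^(−0.0700·3/12) = 18.1912
Fair forward F* = (S − I)·e^(rT) = (614.28 − 18.1912)·e^0.023333 = 596.0888 × 1.023607 = 610.1607
Market HK$627.79 > fair 610.1607: forward overpriced → cash-and-carry (borrow at r, buy the stock and collect the dividends, short the forward).
Profit at T = |F_mkt − F*| = |627.79 − 610.1607| = HK$17.63 per share

HK$17.63 per share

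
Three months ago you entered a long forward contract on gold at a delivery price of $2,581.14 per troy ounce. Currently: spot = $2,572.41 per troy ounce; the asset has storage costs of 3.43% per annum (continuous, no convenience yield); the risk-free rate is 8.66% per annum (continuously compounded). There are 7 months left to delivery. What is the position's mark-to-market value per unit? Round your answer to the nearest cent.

$170.41 per troy ounce

Current fair forward for the remaining 7 months: F = S·e^((r + u)·T), (r + u) = 0.0866 + 0.0343 = 0.1209
F = 2572.41 · e^(0.1209 × 7/12) = 2572.41 × 1.07307140 = 2760.3796
Value of long forward = (F − K)·e^(−rT) = (2760.3796 − 2581.14) · e^(−0.0866·7/12)
= 179.2396 × 0.95073808 = 170.41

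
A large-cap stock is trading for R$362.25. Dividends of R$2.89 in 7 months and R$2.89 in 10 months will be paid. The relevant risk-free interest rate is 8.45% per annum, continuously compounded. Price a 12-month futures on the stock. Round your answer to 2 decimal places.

R$388.27

PV(dividends) I = 2.89·e^(−0.0845·7/12) + 2.89·e^(−0.0845·10/12)
I = 2.7510 + 2.6935 = 5.4445
F = (S − I)·e^(rT) = (362.25 − 5.4445) · e^(0.0845·12/12)
= 356.8055 · e^0.084500 = 356.8055 × 1.088173 = R$388.27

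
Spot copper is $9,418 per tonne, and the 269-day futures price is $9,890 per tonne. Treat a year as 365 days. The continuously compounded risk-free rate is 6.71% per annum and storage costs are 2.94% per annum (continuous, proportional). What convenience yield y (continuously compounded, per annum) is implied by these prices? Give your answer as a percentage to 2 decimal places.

F = S·e^((r+u−y)T) ⇒ (r+u−y) = ln(F/S)/T
ln(9890/9418) = 0.048901; /T ⇒ 0.066353
y = r + u − ln(F/S)/T = 0.0671 + 0.0294 − 0.066353 = 0.030147
y = 3.01%

3.01%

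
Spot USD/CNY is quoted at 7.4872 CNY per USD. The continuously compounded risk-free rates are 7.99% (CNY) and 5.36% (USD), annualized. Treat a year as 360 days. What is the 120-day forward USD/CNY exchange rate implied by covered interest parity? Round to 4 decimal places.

7.5531

F = S·e^((r_CNY − r_USD)T) = 7.4872 · e^((0.0799 − 0.0536) × 120/360)
= 7.4872 · e^0.008767 = 7.4872 × 1.008806
F = 7.5531 CNY per USD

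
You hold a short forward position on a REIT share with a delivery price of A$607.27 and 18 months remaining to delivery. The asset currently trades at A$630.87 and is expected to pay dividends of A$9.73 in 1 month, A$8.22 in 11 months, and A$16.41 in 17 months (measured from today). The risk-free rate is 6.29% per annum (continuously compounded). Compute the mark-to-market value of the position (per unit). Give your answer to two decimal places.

-A$45.83

PV(remaining dividends) I = 9.73·e^(−0.0629·1/12) + 8.22·e^(−0.0629·11/12) + 16.41·e^(−0.0629·17/12) = 32.4496
Current forward F = (S − I)·e^(rT) = (630.87 − 32.4496)·e^(0.0629·18/12) = 598.4204 × 1.098944 = 657.6305
Value (long) = (F − K)·e^(−rT) = (657.6305 − 607.27) × 0.909964 = 45.8262
Short position value = −(long value) = -A$45.83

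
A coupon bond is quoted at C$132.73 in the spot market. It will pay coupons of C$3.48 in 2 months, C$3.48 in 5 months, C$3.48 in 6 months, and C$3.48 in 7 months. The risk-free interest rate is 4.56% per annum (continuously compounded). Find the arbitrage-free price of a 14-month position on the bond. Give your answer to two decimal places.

PV(coupons) I = 3.48·e^(−0.0456·2/12) + 3.48·e^(−0.0456·5/12) + 3.48·e^(−0.0456·6/12) + 3.48·e^(−0.0456·7/12)
I = 3.4537 + 3.4145 + 3.4016 + 3.3887 = 13.6585
F = (S − I)·e^(rT) = (132.73 − 13.6585) · e^(0.0456·14/12)
= 119.0715 · e^0.053200 = 119.0715 × 1.054641 = C$125.58

C$125.58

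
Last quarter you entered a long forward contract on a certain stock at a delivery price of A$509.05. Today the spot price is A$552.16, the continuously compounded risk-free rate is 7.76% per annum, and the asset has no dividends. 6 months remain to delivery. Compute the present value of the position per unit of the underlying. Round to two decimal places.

Current fair forward for the remaining 6 months: F = S·e^(r·T), r = 0.0776
F = 552.16 · e^(0.0776 × 6/12) = 552.16 × 1.039563 = 574.0051
Value of long forward = (F − K)·e^(−rT) = (574.0051 − 509.05) · e^(−0.0776·6/12)
= 64.9551 × 0.961943 = 62.48

A$62.48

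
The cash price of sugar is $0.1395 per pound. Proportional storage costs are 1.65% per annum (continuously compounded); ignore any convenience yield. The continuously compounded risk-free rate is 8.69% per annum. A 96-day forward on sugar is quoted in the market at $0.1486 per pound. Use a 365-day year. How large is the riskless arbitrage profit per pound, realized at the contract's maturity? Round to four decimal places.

$0.0053 per pound

Fair forward: F* = S·e^(carry·T), with carry = (r + u) = 0.0869 + 0.0165 = 0.1034
F* = 0.1395 · e^(0.1034 × 96/365) = 0.1395 · e^0.027196 = 0.1395 × 1.027569 = $0.1433
Market $0.1486 > fair $0.1433: forward overpriced → cash-and-carry (buy spot, short the forward).
At maturity, profit = |F_mkt − F*| = |0.1486 − 0.1433| = $0.0053 per pound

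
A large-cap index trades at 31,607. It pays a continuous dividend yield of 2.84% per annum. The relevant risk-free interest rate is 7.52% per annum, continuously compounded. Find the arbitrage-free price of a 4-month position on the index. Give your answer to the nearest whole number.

F = S·e^((r − q)T) = 31607 · e^((0.0752 − 0.0284) × 4/12)
= 31607 · e^0.015600 = 31607 × 1.015722
F = 32,104

32,104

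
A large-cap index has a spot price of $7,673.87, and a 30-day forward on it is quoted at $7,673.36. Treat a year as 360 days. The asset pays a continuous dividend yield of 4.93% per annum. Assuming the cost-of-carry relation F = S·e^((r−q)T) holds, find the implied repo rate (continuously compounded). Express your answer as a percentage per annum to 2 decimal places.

From F = S·e^((r−q)T): (r − q) = ln(F/S)/T
ln(7673.36/7673.87) = ln(0.999934) = -0.000066
(r − q) = -0.000066 / (30/360) = -0.000792
r = ln(F/S)/T + q = -0.000792 + 0.0493 = 0.048508
r = 4.85%

4.85%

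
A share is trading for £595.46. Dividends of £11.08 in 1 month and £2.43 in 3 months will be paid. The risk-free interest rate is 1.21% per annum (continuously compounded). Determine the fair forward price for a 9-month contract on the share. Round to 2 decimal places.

£587.27

PV(dividends) I = 11.08·e^(−0.0121·1/12) + 2.43·e^(−0.0121·3/12)
I = 11.0688 + 2.4227 = 13.4915
F = (S − I)·e^(rT) = (595.46 − 13.4915) · e^(0.0121·9/12)
= 581.9685 · e^0.009075 = 581.9685 × 1.009116 = £587.27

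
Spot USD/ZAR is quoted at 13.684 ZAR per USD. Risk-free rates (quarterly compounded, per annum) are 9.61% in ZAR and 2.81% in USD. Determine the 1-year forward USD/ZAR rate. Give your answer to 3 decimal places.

By covered interest parity, F = S · (1+r_ZAR/4)^(4T) / (1+r_USD/4)^(4T)
= 13.684 × 1.099619 / 1.028397 = 13.684 × 1.069255
F = 14.632 ZAR per USD

14.632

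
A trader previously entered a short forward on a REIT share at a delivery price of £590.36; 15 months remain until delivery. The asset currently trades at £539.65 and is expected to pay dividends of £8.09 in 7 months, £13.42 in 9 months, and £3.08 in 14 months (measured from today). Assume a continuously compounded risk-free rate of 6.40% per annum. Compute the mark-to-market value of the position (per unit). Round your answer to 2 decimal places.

£28.76

PV(remaining dividends) I = 8.09·e^(−0.0640·7/12) + 13.42·e^(−0.0640·9/12) + 3.08·e^(−0.0640·14/12) = 23.4430
Current forward F = (S − I)·e^(rT) = (539.65 − 23.4430)·e^(0.0640·15/12) = 516.2070 × 1.083287 = 559.2003
Value (long) = (F − K)·e^(−rT) = (559.2003 − 590.36) × 0.923116 = -28.7640
Short position value = −(long value) = £28.76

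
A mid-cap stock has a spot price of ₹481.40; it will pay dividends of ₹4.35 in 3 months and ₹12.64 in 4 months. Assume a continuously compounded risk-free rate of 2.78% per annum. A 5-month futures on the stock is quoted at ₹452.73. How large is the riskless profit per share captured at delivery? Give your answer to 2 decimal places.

PV(dividends) I = 4.35·e^(−0.0278·3/12) + 12.64·e^(−0.0278·4/12) = 16.8433
Fair futures F* = (S − I)·e^(rT) = (481.40 − 16.8433)·e^0.011583 = 464.5567 × 1.011650 = 469.9688
Market ₹452.73 < fair 469.9688: forward underpriced → reverse cash-and-carry (short the stock, invest proceeds at r, pay the dividends, go long the forward).
Profit at T = |F_mkt − F*| = |452.73 − 469.9688| = ₹17.24 per share

₹17.24 per share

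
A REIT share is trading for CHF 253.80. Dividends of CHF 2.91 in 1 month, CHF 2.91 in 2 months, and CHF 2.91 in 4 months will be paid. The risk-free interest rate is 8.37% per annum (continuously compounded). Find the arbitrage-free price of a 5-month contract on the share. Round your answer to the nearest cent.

PV(dividends) I = 2.91·e^(−0.0837·1/12) + 2.91·e^(−0.0837·2/12) + 2.91·e^(−0.0837·4/12)
I = 2.8898 + 2.8697 + 2.8299 = 8.5894
F = (S − I)·e^(rT) = (253.80 − 8.5894) · e^(0.0837·5/12)
= 245.2106 · e^0.034875 = 245.2106 × 1.035490 = CHF 253.91

CHF 253.91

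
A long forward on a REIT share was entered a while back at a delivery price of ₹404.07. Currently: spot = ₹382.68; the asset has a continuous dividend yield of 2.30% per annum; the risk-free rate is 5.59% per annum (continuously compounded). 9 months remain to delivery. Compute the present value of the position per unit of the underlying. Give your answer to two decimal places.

Current fair forward for the remaining 9 months: F = S·e^((r − q)·T), (r − q) = 0.0559 − 0.0230 = 0.0329
F = 382.68 · e^(0.0329 × 9/12) = 382.68 × 1.024982 = 392.2401
Value of long forward = (F − K)·e^(−rT) = (392.2401 − 404.07) · e^(−0.0559·9/12)
= -11.8299 × 0.958942 = -11.34

-₹11.34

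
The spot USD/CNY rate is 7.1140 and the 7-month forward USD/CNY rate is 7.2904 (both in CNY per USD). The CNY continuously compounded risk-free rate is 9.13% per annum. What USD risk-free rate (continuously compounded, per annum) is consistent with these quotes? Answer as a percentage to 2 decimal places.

F = S·e^((r_CNY − r_USD)T) ⇒ r_USD = r_CNY − ln(F/S)/T
ln(7.2904/7.1140) = 0.024494; /(7/12) = 0.041990
r_USD = 0.0913 − 0.041990 = 0.049310
r_USD = 4.93%

4.93%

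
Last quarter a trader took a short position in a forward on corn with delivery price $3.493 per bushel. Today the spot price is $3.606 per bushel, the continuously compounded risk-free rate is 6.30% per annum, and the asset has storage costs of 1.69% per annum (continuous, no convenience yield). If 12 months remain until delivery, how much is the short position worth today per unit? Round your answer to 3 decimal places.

-$0.388 per bushel

Current fair forward for the remaining 12 months: F = S·e^((r + u)·T), (r + u) = 0.0630 + 0.0169 = 0.0799
F = 3.606 · e^(0.0799 × 12/12) = 3.606 × 1.083179 = 3.9059
Value of long forward = (F − K)·e^(−rT) = (3.9059 − 3.493) · e^(−0.0630·12/12)
= 0.4129 × 0.938943 = 0.388
Short position value = −(long value) = -$0.388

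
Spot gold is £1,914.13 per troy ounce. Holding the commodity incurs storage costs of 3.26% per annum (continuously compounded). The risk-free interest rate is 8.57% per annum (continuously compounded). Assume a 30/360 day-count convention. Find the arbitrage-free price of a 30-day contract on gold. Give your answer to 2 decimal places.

£1,933.09 per troy ounce

Net carry = r + u − y = 0.0857 + 0.0326 − 0.0000 = 0.1183
F = S·e^((r+u−y)T) = 1914.13 · e^(0.1183 × 30/360) = 1914.13 · e^0.00985833
= 1914.13 × 1.00990708 = £1,933.09 per troy ounce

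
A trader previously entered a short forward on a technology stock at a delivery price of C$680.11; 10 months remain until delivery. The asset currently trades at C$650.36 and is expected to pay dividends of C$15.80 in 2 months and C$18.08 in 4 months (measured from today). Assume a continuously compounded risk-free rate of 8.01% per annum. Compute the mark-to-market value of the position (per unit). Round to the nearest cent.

PV(remaining dividends) I = 15.80·e^(−0.0801·2/12) + 18.08·e^(−0.0801·4/12) = 33.1941
Current forward F = (S − I)·e^(rT) = (650.36 − 33.1941)·e^(0.0801·10/12) = 617.1659 × 1.069028 = 659.7676
Value (long) = (F − K)·e^(−rT) = (659.7676 − 680.11) × 0.935429 = -19.0289
Short position value = −(long value) = C$19.03

C$19.03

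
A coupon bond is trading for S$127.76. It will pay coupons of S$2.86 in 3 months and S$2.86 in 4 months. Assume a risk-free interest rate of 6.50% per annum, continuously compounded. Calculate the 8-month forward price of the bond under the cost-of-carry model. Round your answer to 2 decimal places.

S$127.56

PV(coupons) I = 2.86·e^(−0.0650·3/12) + 2.86·e^(−0.0650·4/12)
I = 2.8139 + 2.7987 = 5.6126
F = (S − I)·e^(rT) = (127.76 − 5.6126) · e^(0.0650·8/12)
= 122.1474 · e^0.043333 = 122.1474 × 1.044286 = S$127.56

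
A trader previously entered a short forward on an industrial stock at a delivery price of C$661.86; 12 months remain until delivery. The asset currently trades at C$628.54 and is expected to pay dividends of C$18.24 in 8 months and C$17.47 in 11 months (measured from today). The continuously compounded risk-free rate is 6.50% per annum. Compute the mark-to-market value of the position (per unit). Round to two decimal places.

PV(remaining dividends) I = 18.24·e^(−0.0650·8/12) + 17.47·e^(−0.0650·11/12) = 33.9260
Current forward F = (S − I)·e^(rT) = (628.54 − 33.9260)·e^(0.0650·12/12) = 594.6140 × 1.067159 = 634.5477
Value (long) = (F − K)·e^(−rT) = (634.5477 − 661.86) × 0.937067 = -25.5935
Short position value = −(long value) = C$25.59

C$25.59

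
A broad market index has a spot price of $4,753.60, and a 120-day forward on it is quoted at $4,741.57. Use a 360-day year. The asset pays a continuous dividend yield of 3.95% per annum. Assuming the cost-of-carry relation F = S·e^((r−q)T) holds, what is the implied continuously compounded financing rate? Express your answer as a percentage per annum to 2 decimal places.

From F = S·e^((r−q)T): (r − q) = ln(F/S)/T
ln(4741.57/4753.60) = ln(0.997469) = -0.002534
(r − q) = -0.002534 / (120/360) = -0.007602
r = ln(F/S)/T + q = -0.007602 + 0.0395 = 0.031898
r = 3.19%

3.19%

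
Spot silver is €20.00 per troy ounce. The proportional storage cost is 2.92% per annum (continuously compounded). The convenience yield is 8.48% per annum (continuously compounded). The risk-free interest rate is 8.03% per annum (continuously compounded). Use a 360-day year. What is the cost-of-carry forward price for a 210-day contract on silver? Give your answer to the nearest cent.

Net carry = r + u − y = 0.0803 + 0.0292 − 0.0848 = 0.0247
F = S·e^((r+u−y)T) = 20.00 · e^(0.0247 × 210/360) = 20.00 · e^0.014408
= 20.00 × 1.014512 = €20.29 per troy ounce

€20.29 per troy ounce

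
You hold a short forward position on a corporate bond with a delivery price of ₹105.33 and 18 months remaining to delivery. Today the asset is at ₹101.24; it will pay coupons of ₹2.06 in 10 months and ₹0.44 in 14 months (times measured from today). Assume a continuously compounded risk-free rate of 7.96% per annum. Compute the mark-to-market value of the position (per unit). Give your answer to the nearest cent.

PV(remaining coupons) I = 2.06·e^(−0.0796·10/12) + 0.44·e^(−0.0796·14/12) = 2.3288
Current forward F = (S − I)·e^(rT) = (101.24 − 2.3288)·e^(0.0796·18/12) = 98.9112 × 1.126821 = 111.4552
Value (long) = (F − K)·e^(−rT) = (111.4552 − 105.33) × 0.887453 = 5.4358
Short position value = −(long value) = -₹5.44

-₹5.44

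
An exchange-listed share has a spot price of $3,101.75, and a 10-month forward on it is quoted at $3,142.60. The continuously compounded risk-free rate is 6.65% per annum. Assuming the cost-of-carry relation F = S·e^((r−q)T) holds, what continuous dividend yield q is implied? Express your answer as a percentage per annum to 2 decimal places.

From F = S·e^((r−q)T): (r − q) = ln(F/S)/T
ln(3142.60/3101.75) = ln(1.013170) = 0.013084
(r − q) = 0.013084 / (10/12) = 0.015701
q = r − ln(F/S)/T = 0.0665 − 0.015701 = 0.050799
q = 5.08%

5.08%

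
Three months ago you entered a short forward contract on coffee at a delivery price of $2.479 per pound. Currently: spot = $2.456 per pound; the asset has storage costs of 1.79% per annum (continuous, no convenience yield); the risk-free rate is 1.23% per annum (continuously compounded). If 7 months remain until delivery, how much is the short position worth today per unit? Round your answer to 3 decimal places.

Current fair forward for the remaining 7 months: F = S·e^((r + u)·T), (r + u) = 0.0123 + 0.0179 = 0.0302
F = 2.456 · e^(0.0302 × 7/12) = 2.456 × 1.017773 = 2.4997
Value of long forward = (F − K)·e^(−rT) = (2.4997 − 2.479) · e^(−0.0123·7/12)
= 0.0207 × 0.992851 = 0.021
Short position value = −(long value) = -$0.021

-$0.021 per pound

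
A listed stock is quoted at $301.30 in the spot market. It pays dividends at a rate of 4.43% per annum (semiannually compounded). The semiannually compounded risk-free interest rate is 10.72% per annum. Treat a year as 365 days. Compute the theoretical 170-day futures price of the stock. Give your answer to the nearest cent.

$309.93

F = S · (1+r/2)^(2T) / (1+q/2)^(2T)
= 301.30 × 1.049839 / 1.020617 = 301.30 × 1.028632
F = $309.93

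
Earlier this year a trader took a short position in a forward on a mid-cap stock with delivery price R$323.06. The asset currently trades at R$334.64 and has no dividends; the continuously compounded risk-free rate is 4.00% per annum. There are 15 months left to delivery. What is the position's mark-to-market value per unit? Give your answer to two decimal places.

Current fair forward for the remaining 15 months: F = S·e^(r·T), r = 0.0400
F = 334.64 · e^(0.0400 × 15/12) = 334.64 × 1.051271 = 351.7973
Value of long forward = (F − K)·e^(−rT) = (351.7973 − 323.06) · e^(−0.0400·15/12)
= 28.7373 × 0.951229 = 27.34
Short position value = −(long value) = -R$27.34

-R$27.34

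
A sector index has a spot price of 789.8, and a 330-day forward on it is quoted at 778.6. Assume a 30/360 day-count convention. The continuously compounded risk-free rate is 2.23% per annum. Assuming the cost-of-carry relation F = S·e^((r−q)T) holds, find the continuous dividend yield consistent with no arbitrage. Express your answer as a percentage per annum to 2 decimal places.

3.79%

From F = S·e^((r−q)T): (r − q) = ln(F/S)/T
ln(778.6/789.8) = ln(0.985819) = -0.014283
(r − q) = -0.014283 / (330/360) = -0.015581
q = r − ln(F/S)/T = 0.0223 + 0.015581 = 0.037881
q = 3.79%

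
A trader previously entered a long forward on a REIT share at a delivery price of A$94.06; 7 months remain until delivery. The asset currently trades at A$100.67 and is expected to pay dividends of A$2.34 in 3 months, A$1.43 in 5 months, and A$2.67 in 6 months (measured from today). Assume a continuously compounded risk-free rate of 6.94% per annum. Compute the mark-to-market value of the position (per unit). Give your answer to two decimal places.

PV(remaining dividends) I = 2.34·e^(−0.0694·3/12) + 1.43·e^(−0.0694·5/12) + 2.67·e^(−0.0694·6/12) = 6.2679
Current forward F = (S − I)·e^(rT) = (100.67 − 6.2679)·e^(0.0694·7/12) = 94.4021 × 1.041314 = 98.3022
Value (long) = (F − K)·e^(−rT) = (98.3022 − 94.06) × 0.960325 = 4.0739
Value = A$4.07

A$4.07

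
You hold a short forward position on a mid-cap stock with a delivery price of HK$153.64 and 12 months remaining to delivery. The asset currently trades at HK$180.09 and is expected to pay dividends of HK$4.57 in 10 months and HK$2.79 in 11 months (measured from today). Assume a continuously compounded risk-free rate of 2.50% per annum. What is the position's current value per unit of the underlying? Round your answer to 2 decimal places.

-HK$23.04

PV(remaining dividends) I = 4.57·e^(−0.0250·10/12) + 2.79·e^(−0.0250·11/12) = 7.2026
Current forward F = (S − I)·e^(rT) = (180.09 − 7.2026)·e^(0.0250·12/12) = 172.8874 × 1.025315 = 177.2640
Value (long) = (F − K)·e^(−rT) = (177.2640 − 153.64) × 0.975310 = 23.0407
Short position value = −(long value) = -HK$23.04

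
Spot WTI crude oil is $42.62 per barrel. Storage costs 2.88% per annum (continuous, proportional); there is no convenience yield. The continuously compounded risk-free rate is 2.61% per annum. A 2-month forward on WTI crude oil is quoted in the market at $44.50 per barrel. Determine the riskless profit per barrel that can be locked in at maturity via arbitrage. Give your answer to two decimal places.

Fair forward: F* = S·e^(carry·T), with carry = (r + u) = 0.0261 + 0.0288 = 0.0549
F* = 42.62 · e^(0.0549 × 2/12) = 42.62 · e^0.009150 = 42.62 × 1.009192 = $43.0118
Market $44.50 > fair $43.0118: forward overpriced → cash-and-carry (buy spot, short the forward).
At maturity, profit = |F_mkt − F*| = |44.50 − 43.0118| = $1.49 per barrel

$1.49 per barrel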